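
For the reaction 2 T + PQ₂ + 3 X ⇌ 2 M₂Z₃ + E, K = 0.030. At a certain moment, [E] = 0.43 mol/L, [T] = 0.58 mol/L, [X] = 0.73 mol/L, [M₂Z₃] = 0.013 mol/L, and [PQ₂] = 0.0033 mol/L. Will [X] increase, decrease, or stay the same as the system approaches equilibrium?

Q = [M₂Z₃]²·[E] / ([T]²·[PQ₂]·[X]³) = (0.013)²·(0.43) / ((0.58)²·(0.0033)·(0.73)³) = 0.17
Q = 0.17 > K = 0.030: net reverse reaction.
X is a reactant, so it increases.

increase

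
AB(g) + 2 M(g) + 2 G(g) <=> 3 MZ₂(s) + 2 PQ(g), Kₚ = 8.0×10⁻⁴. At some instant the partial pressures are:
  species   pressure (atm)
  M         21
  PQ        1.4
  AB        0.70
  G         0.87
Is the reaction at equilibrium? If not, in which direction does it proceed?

(MZ₂ is a pure solid — omitted from Qₚ.)
Qₚ = P(PQ)² / (P(AB)·P(M)²·P(G)²) = (1.4)² / ((0.70)·(21)²·(0.87)²) = 0.0084
Qₚ = 0.0084 > Kₚ = 8.0×10⁻⁴, so the reverse reaction proceeds.

reverse (toward reactants)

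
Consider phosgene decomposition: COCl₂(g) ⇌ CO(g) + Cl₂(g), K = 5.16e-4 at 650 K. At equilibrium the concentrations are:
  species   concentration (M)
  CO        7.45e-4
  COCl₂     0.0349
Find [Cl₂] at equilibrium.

At equilibrium, K = [CO]·[Cl₂] / [COCl₂] = 5.16e-4.
(7.45e-4)·([Cl₂]) / (0.0349) = 5.16e-4
[Cl₂] = 0.0242 M

[Cl₂] = 0.0242 M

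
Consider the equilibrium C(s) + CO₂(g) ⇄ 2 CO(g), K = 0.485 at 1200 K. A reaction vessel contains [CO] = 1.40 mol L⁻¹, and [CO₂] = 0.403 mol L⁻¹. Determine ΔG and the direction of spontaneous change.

(C is a pure solid — omitted from Q.)
Q = [CO]² / [CO₂] = (1.40)² / (0.403) = 4.86
ΔG = RT ln(Q/K) = (8.314 J mol⁻¹ K⁻¹)(1200 K) × ln(4.86/0.485)
   = (9.977 kJ/mol)(2.305) = 23.0 kJ/mol
ΔG > 0, so the forward reaction is non-spontaneous (proceeds in reverse).

ΔG = 23.0 kJ/mol; the forward reaction is non-spontaneous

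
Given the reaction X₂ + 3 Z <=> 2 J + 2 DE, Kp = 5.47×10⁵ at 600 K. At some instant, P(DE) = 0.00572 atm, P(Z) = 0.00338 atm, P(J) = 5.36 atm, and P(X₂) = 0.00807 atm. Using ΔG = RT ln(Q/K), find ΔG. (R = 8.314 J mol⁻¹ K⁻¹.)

ΔG = 8.52 kJ/mol

Qp = P(J)²·P(DE)² / (P(X₂)·P(Z)³) = (5.36)²·(0.00572)² / ((0.00807)·(0.00338)³) = 3.02×10⁶
ΔG = RT ln(Qp/Kp) = (8.314 J mol⁻¹ K⁻¹)(600 K) × ln(3.02×10⁶/5.47×10⁵)
   = (4.988 kJ/mol)(1.709) = 8.52 kJ/mol
ΔG > 0, so the forward reaction is non-spontaneous (proceeds in reverse).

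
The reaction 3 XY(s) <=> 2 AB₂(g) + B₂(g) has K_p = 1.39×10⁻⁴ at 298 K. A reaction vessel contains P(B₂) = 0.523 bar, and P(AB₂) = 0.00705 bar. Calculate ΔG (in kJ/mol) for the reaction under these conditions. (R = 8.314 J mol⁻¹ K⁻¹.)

(XY is a pure solid — omitted from Q_p.)
Q_p = P(AB₂)²·P(B₂) = (0.00705)²·(0.523) = 2.60×10⁻⁵
ΔG = RT ln(Q_p/K_p) = (8.314 J mol⁻¹ K⁻¹)(298 K) × ln(2.60×10⁻⁵/1.39×10⁻⁴)
   = (2.478 kJ/mol)(-1.676) = -4.15 kJ/mol
ΔG < 0, so the forward reaction is spontaneous (proceeds forward).

ΔG = -4.15 kJ/mol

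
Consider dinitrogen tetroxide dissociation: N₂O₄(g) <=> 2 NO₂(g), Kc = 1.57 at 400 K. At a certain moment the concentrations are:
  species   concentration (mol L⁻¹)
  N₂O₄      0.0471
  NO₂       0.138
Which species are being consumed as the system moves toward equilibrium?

N₂O₄ (reactants)

Qc = [NO₂]² / [N₂O₄] = (0.138)² / (0.0471) = 0.404
Qc = 0.404 < Kc = 1.57: net forward reaction.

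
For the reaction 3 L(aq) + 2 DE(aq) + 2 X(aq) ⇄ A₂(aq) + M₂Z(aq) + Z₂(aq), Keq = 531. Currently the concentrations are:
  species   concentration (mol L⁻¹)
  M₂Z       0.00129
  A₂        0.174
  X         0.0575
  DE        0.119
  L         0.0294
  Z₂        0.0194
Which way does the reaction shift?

toward reactants

Q = [A₂]·[M₂Z]·[Z₂] / ([L]³·[DE]²·[X]²) = (0.174)·(0.00129)·(0.0194) / ((0.0294)³·(0.119)²·(0.0575)²) = 3660
Q = 3660 > Keq = 531, so the reverse reaction proceeds.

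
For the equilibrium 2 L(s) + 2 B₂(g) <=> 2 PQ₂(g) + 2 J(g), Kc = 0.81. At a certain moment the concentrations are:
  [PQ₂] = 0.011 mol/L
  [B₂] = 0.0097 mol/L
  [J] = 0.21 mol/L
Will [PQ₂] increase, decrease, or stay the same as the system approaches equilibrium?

(L is a pure solid — omitted from Qc.)
Qc = [PQ₂]²·[J]² / [B₂]² = (0.011)²·(0.21)² / (0.0097)² = 0.057
Qc = 0.057 < Kc = 0.81: net forward reaction.
PQ₂ is a product, so it increases.

increase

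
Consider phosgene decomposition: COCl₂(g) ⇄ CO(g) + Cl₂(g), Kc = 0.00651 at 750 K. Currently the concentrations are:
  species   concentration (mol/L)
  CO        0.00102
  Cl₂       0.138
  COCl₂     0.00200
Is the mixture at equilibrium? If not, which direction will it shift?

no; Q > K, reaction proceeds in reverse

Qc = [CO]·[Cl₂] / [COCl₂] = (0.00102)·(0.138) / (0.00200) = 0.0704
Qc = 0.0704 > Kc = 0.00651: net reverse reaction.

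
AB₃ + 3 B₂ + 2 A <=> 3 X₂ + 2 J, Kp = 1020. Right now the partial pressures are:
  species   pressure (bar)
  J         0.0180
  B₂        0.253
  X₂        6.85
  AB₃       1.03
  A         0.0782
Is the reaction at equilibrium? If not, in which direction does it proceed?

Qp = P(X₂)³·P(J)² / (P(AB₃)·P(B₂)³·P(A)²) = (6.85)³·(0.0180)² / ((1.03)·(0.253)³·(0.0782)²) = 1020
Qp = 1020 = Kp, so the system is already at equilibrium.

at equilibrium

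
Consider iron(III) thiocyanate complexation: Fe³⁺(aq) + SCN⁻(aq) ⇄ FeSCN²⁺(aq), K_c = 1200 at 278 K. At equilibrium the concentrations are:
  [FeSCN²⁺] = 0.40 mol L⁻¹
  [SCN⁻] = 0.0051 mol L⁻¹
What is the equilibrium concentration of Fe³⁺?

[Fe³⁺] = 0.065 mol L⁻¹

At equilibrium, K_c = [FeSCN²⁺] / ([Fe³⁺]·[SCN⁻]) = 1200.
(0.40) / (([Fe³⁺])·(0.0051)) = 1200
[Fe³⁺] = 0.0654 = 0.065 mol L⁻¹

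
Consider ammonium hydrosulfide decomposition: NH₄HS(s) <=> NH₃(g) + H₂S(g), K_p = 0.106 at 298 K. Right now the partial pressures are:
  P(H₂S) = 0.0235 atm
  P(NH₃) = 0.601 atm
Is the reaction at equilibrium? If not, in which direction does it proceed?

(NH₄HS is a pure solid — omitted from Q_p.)
Q_p = P(NH₃)·P(H₂S) = (0.601)·(0.0235) = 0.0141
Q_p = 0.0141 < K_p = 0.106, so the forward reaction proceeds.

toward products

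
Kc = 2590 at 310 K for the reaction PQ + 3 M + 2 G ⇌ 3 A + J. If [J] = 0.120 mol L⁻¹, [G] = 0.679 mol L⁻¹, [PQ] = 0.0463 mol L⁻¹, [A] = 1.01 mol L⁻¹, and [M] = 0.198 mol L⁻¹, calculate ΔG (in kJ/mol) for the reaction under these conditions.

ΔG = -3.21 kJ/mol

Qc = [A]³·[J] / ([PQ]·[M]³·[G]²) = (1.01)³·(0.120) / ((0.0463)·(0.198)³·(0.679)²) = 746
ΔG = RT ln(Qc/Kc) = (8.314 J mol⁻¹ K⁻¹)(310 K) × ln(746/2590)
   = (2.577 kJ/mol)(-1.245) = -3.21 kJ/mol
ΔG < 0, so the forward reaction is spontaneous (proceeds forward).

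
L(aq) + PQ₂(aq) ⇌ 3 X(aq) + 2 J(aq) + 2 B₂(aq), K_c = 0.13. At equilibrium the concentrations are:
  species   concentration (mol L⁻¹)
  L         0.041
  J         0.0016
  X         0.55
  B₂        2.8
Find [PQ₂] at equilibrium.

At equilibrium, K_c = [X]³·[J]²·[B₂]² / ([L]·[PQ₂]) = 0.13.
(0.55)³·(0.0016)²·(2.8)² / ((0.041)·([PQ₂])) = 0.13
[PQ₂] = 6.26×10⁻⁴ = 6.3×10⁻⁴ mol L⁻¹

[PQ₂] = 6.3×10⁻⁴ mol L⁻¹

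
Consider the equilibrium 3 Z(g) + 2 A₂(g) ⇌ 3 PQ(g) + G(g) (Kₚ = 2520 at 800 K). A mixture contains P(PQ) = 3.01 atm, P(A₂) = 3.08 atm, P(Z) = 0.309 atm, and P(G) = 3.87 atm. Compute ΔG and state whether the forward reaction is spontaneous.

Qₚ = P(PQ)³·P(G) / (P(Z)³·P(A₂)²) = (3.01)³·(3.87) / ((0.309)³·(3.08)²) = 377
ΔG = RT ln(Qₚ/Kₚ) = (8.314 J mol⁻¹ K⁻¹)(800 K) × ln(377/2520)
   = (6.651 kJ/mol)(-1.900) = -12.6 kJ/mol
ΔG < 0, so the forward reaction is spontaneous (proceeds forward).

ΔG = -12.6 kJ/mol; the forward reaction is spontaneous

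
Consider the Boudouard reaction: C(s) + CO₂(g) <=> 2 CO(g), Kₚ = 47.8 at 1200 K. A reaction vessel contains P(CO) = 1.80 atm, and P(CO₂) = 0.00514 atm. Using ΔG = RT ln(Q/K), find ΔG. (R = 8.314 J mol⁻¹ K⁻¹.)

(C is a pure solid — omitted from Qₚ.)
Qₚ = P(CO)² / P(CO₂) = (1.80)² / (0.00514) = 630
ΔG = RT ln(Qₚ/Kₚ) = (8.314 J mol⁻¹ K⁻¹)(1200 K) × ln(630/47.8)
   = (9.977 kJ/mol)(2.579) = 25.7 kJ/mol
ΔG > 0, so the forward reaction is non-spontaneous (proceeds in reverse).

ΔG = 25.7 kJ/mol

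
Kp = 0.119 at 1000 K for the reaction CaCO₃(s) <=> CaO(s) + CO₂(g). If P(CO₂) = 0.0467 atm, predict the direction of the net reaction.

to the right

(CaCO₃, CaO are pure solids — omitted from Qp.)
Qp = P(CO₂) = 0.0467
Qp = 0.0467 < Kp = 0.119, so the forward reaction proceeds.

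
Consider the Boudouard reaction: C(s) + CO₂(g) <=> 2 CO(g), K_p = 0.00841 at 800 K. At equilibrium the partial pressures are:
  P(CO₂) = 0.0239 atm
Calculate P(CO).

(C is a pure solid — omitted from K_p.)
At equilibrium, K_p = P(CO)² / P(CO₂) = 0.00841.
(P(CO))² / (0.0239) = 0.00841
P(CO)² = 2.01×10⁻⁴ ⇒ P(CO) = 0.0142 atm

P(CO) = 0.0142 atm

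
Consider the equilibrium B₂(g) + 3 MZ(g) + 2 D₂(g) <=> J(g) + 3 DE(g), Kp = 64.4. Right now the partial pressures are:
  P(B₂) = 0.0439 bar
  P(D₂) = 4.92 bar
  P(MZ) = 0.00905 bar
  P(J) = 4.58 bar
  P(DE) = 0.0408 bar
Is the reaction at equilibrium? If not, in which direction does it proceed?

Qp = P(J)·P(DE)³ / (P(B₂)·P(MZ)³·P(D₂)²) = (4.58)·(0.0408)³ / ((0.0439)·(0.00905)³·(4.92)²) = 395
Qp = 395 > Kp = 64.4, so the reverse reaction proceeds.

to the left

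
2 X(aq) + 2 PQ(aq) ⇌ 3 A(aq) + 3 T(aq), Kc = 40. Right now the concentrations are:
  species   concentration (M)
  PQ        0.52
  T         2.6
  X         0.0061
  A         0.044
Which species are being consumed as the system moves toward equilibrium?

Qc = [A]³·[T]³ / ([X]²·[PQ]²) = (0.044)³·(2.6)³ / ((0.0061)²·(0.52)²) = 150
Qc = 150 > Kc = 40: net reverse reaction.

A, T (products)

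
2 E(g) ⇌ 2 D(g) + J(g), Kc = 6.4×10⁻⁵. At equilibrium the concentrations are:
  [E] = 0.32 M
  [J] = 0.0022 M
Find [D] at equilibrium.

[D] = 0.055 M

At equilibrium, Kc = [D]²·[J] / [E]² = 6.4×10⁻⁵.
([D])²·(0.0022) / (0.32)² = 6.4×10⁻⁵
[D]² = 0.00298 ⇒ [D] = 0.055 M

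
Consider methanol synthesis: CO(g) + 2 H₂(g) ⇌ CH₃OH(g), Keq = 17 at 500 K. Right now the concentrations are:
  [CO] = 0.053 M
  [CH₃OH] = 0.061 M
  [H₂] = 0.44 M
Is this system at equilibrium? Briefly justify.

Q = [CH₃OH] / ([CO]·[H₂]²) = (0.061) / ((0.053)·(0.44)²) = 5.9
Q = 5.9 < Keq = 17: net forward reaction.

no; Q < K, reaction proceeds forward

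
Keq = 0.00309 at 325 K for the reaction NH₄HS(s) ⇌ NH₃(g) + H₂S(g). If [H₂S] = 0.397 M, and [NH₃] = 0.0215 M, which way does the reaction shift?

(NH₄HS is a pure solid — omitted from Q.)
Q = [NH₃]·[H₂S] = (0.0215)·(0.397) = 0.00854
Q = 0.00854 > Keq = 0.00309, so the reverse reaction proceeds.

toward reactants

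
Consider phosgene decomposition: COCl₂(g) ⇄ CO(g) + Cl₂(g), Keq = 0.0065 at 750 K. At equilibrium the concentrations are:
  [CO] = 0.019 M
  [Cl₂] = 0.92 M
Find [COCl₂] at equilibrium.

At equilibrium, Keq = [CO]·[Cl₂] / [COCl₂] = 0.0065.
(0.019)·(0.92) / ([COCl₂]) = 0.0065
[COCl₂] = 2.69 = 2.7 M

[COCl₂] = 2.7 M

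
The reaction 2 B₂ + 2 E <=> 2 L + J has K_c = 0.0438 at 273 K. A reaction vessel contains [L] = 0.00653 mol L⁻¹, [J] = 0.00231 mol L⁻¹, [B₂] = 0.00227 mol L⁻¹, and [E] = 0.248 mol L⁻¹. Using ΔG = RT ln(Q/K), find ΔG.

Q_c = [L]²·[J] / ([B₂]²·[E]²) = (0.00653)²·(0.00231) / ((0.00227)²·(0.248)²) = 0.311
ΔG = RT ln(Q_c/K_c) = (8.314 J mol⁻¹ K⁻¹)(273 K) × ln(0.311/0.0438)
   = (2.270 kJ/mol)(1.960) = 4.45 kJ/mol
ΔG > 0, so the forward reaction is non-spontaneous (proceeds in reverse).

ΔG = 4.45 kJ/mol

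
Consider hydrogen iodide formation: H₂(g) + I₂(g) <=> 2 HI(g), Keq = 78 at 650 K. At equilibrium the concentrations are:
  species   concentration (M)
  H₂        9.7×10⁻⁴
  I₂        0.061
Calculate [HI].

At equilibrium, Keq = [HI]² / ([H₂]·[I₂]) = 78.
([HI])² / ((9.7×10⁻⁴)·(0.061)) = 78
[HI]² = 0.00462 ⇒ [HI] = 0.068 M

[HI] = 0.068 M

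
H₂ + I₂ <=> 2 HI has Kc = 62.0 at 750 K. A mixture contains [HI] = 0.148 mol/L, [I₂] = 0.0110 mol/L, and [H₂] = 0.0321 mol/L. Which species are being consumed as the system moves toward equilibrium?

none (at equilibrium)

Qc = [HI]² / ([H₂]·[I₂]) = (0.148)² / ((0.0321)·(0.0110)) = 62.0
Qc = 62.0 = Kc; the system is at equilibrium.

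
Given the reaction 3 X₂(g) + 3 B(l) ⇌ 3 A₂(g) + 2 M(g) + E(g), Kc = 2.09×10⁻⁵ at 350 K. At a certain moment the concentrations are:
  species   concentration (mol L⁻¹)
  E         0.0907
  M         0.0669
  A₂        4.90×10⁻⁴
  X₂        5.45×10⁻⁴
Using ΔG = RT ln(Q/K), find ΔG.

ΔG = 7.70 kJ/mol

(B is a pure liquid — omitted from Qc.)
Qc = [A₂]³·[M]²·[E] / [X₂]³ = (4.90×10⁻⁴)³·(0.0669)²·(0.0907) / (5.45×10⁻⁴)³ = 2.95×10⁻⁴
ΔG = RT ln(Qc/Kc) = (8.314 J mol⁻¹ K⁻¹)(350 K) × ln(2.95×10⁻⁴/2.09×10⁻⁵)
   = (2.910 kJ/mol)(2.647) = 7.70 kJ/mol
ΔG > 0, so the forward reaction is non-spontaneous (proceeds in reverse).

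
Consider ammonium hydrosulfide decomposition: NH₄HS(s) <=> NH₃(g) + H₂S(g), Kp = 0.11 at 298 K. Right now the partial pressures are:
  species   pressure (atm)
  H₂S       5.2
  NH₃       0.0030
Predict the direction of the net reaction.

toward products

(NH₄HS is a pure solid — omitted from Qp.)
Qp = P(NH₃)·P(H₂S) = (0.0030)·(5.2) = 0.016
Qp = 0.016 < Kp = 0.11, so the forward reaction proceeds.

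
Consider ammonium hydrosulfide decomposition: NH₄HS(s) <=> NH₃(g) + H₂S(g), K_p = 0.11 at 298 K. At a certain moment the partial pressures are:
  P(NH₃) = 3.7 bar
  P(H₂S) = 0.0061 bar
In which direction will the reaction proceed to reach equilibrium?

toward products

(NH₄HS is a pure solid — omitted from Q_p.)
Q_p = P(NH₃)·P(H₂S) = (3.7)·(0.0061) = 0.023
Q_p = 0.023 < K_p = 0.11, so the forward reaction proceeds.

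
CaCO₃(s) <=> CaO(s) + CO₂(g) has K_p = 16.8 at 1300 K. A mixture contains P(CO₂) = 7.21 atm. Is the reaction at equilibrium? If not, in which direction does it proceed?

to the right

(CaCO₃, CaO are pure solids — omitted from Q_p.)
Q_p = P(CO₂) = 7.21
Q_p = 7.21 < K_p = 16.8, so the forward reaction proceeds.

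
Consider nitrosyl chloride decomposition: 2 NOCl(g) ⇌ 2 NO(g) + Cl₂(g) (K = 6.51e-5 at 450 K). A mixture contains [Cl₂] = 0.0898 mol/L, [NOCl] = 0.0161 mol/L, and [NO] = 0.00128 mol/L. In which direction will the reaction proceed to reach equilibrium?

in the reverse direction

Q = [NO]²·[Cl₂] / [NOCl]² = (0.00128)²·(0.0898) / (0.0161)² = 5.68e-4
Q = 5.68e-4 > K = 6.51e-5, so the reverse reaction proceeds.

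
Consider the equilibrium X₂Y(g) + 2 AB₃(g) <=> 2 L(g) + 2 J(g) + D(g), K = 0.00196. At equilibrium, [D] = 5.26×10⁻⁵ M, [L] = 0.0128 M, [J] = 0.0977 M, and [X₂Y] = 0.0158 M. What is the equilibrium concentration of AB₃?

At equilibrium, K = [L]²·[J]²·[D] / ([X₂Y]·[AB₃]²) = 0.00196.
(0.0128)²·(0.0977)²·(5.26×10⁻⁵) / ((0.0158)·([AB₃])²) = 0.00196
[AB₃]² = 2.66×10⁻⁶ ⇒ [AB₃] = 0.00163 M

[AB₃] = 0.00163 M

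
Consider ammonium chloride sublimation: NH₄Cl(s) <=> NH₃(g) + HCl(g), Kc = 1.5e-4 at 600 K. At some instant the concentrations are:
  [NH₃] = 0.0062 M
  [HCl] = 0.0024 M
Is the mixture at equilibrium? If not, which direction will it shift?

(NH₄Cl is a pure solid — omitted from Qc.)
Qc = [NH₃]·[HCl] = (0.0062)·(0.0024) = 1.5e-5
Qc = 1.5e-5 < Kc = 1.5e-4: net forward reaction.

no; Q < K, reaction proceeds forward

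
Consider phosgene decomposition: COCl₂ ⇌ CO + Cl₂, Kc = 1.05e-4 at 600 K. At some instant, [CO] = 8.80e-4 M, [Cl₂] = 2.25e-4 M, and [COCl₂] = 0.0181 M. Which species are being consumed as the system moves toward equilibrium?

Qc = [CO]·[Cl₂] / [COCl₂] = (8.80e-4)·(2.25e-4) / (0.0181) = 1.09e-5
Qc = 1.09e-5 < Kc = 1.05e-4: net forward reaction.

COCl₂ (reactants)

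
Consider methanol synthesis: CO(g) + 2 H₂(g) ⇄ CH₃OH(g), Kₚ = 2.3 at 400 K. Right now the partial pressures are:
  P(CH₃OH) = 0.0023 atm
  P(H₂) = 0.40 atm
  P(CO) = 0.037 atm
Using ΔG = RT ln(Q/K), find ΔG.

Qₚ = P(CH₃OH) / (P(CO)·P(H₂)²) = (0.0023) / ((0.037)·(0.40)²) = 0.389
ΔG = RT ln(Qₚ/Kₚ) = (8.314 J mol⁻¹ K⁻¹)(400 K) × ln(0.389/2.3)
   = (3.326 kJ/mol)(-1.777) = -5.91 kJ/mol
ΔG < 0, so the forward reaction is spontaneous (proceeds forward).

ΔG = -5.91 kJ/mol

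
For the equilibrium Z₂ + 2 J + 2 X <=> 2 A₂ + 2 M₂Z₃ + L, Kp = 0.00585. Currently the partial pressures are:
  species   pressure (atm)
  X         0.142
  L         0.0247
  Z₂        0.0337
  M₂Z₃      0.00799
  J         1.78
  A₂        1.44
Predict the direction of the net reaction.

Qp = P(A₂)²·P(M₂Z₃)²·P(L) / (P(Z₂)·P(J)²·P(X)²) = (1.44)²·(0.00799)²·(0.0247) / ((0.0337)·(1.78)²·(0.142)²) = 0.00152
Qp = 0.00152 < Kp = 0.00585, so the forward reaction proceeds.

in the forward direction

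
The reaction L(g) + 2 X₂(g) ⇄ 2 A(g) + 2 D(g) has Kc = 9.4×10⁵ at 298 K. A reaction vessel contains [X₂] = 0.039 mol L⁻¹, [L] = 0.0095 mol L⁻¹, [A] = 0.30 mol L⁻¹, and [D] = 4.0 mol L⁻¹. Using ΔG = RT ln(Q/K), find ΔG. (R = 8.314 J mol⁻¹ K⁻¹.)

ΔG = -5.56 kJ/mol

Qc = [A]²·[D]² / ([L]·[X₂]²) = (0.30)²·(4.0)² / ((0.0095)·(0.039)²) = 99700
ΔG = RT ln(Qc/Kc) = (8.314 J mol⁻¹ K⁻¹)(298 K) × ln(99700/9.4×10⁵)
   = (2.478 kJ/mol)(-2.244) = -5.56 kJ/mol
ΔG < 0, so the forward reaction is spontaneous (proceeds forward).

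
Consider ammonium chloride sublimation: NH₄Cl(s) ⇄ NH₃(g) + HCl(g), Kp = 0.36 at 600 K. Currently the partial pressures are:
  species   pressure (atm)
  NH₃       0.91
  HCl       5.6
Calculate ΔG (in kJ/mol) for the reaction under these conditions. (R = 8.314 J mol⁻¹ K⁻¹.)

ΔG = 13.2 kJ/mol

(NH₄Cl is a pure solid — omitted from Qp.)
Qp = P(NH₃)·P(HCl) = (0.91)·(5.6) = 5.10
ΔG = RT ln(Qp/Kp) = (8.314 J mol⁻¹ K⁻¹)(600 K) × ln(5.10/0.36)
   = (4.988 kJ/mol)(2.651) = 13.2 kJ/mol
ΔG > 0, so the forward reaction is non-spontaneous (proceeds in reverse).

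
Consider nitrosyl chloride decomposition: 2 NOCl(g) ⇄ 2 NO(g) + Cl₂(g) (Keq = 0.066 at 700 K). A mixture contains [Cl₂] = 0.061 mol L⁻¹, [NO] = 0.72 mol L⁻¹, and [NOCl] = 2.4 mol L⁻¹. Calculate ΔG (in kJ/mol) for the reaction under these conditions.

ΔG = -14.5 kJ/mol

Q = [NO]²·[Cl₂] / [NOCl]² = (0.72)²·(0.061) / (2.4)² = 0.00549
ΔG = RT ln(Q/Keq) = (8.314 J mol⁻¹ K⁻¹)(700 K) × ln(0.00549/0.066)
   = (5.820 kJ/mol)(-2.487) = -14.5 kJ/mol
ΔG < 0, so the forward reaction is spontaneous (proceeds forward).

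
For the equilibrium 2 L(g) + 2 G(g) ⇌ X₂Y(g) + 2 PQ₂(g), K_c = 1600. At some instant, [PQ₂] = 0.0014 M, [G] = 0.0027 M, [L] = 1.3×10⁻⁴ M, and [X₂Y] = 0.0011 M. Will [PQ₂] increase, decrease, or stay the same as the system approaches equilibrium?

Q_c = [X₂Y]·[PQ₂]² / ([L]²·[G]²) = (0.0011)·(0.0014)² / ((1.3×10⁻⁴)²·(0.0027)²) = 17000
Q_c = 17000 > K_c = 1600: net reverse reaction.
PQ₂ is a product, so it decreases.

decrease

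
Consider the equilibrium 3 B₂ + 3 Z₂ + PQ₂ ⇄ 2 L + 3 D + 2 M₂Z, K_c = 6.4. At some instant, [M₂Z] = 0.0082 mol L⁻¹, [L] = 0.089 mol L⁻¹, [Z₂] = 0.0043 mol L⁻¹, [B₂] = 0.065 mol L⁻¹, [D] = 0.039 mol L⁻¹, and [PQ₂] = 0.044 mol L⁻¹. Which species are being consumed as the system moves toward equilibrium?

L, D, M₂Z (products)

Q_c = [L]²·[D]³·[M₂Z]² / ([B₂]³·[Z₂]³·[PQ₂]) = (0.089)²·(0.039)³·(0.0082)² / ((0.065)³·(0.0043)³·(0.044)) = 33
Q_c = 33 > K_c = 6.4: net reverse reaction.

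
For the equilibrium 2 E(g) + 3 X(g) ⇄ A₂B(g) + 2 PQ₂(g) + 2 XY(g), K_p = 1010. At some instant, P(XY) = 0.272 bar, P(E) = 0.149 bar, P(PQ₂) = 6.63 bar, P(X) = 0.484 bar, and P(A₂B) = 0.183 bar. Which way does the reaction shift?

in the forward direction

Q_p = P(A₂B)·P(PQ₂)²·P(XY)² / (P(E)²·P(X)³) = (0.183)·(6.63)²·(0.272)² / ((0.149)²·(0.484)³) = 236
Q_p = 236 < K_p = 1010, so the forward reaction proceeds.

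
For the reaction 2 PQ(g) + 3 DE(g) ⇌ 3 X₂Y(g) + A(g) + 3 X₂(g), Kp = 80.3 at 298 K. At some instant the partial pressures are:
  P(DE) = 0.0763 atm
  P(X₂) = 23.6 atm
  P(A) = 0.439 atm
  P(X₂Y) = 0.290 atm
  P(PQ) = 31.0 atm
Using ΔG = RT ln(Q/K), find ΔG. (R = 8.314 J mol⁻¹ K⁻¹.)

ΔG = 3.50 kJ/mol

Qp = P(X₂Y)³·P(A)·P(X₂)³ / (P(PQ)²·P(DE)³) = (0.290)³·(0.439)·(23.6)³ / ((31.0)²·(0.0763)³) = 330
ΔG = RT ln(Qp/Kp) = (8.314 J mol⁻¹ K⁻¹)(298 K) × ln(330/80.3)
   = (2.478 kJ/mol)(1.413) = 3.50 kJ/mol
ΔG > 0, so the forward reaction is non-spontaneous (proceeds in reverse).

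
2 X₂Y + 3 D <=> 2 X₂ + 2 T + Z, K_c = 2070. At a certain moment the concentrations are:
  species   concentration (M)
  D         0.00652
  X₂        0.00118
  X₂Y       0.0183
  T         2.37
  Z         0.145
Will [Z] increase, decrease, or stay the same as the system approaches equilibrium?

decrease

Q_c = [X₂]²·[T]²·[Z] / ([X₂Y]²·[D]³) = (0.00118)²·(2.37)²·(0.145) / ((0.0183)²·(0.00652)³) = 12200
Q_c = 12200 > K_c = 2070: net reverse reaction.
Z is a product, so it decreases.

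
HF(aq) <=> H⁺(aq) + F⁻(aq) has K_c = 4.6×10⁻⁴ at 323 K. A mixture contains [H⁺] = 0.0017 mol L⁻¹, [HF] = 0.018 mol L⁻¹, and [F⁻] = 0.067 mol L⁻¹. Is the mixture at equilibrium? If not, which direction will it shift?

Q_c = [H⁺]·[F⁻] / [HF] = (0.0017)·(0.067) / (0.018) = 0.0063
Q_c = 0.0063 > K_c = 4.6×10⁻⁴: net reverse reaction.

no; Q > K, reaction proceeds in reverse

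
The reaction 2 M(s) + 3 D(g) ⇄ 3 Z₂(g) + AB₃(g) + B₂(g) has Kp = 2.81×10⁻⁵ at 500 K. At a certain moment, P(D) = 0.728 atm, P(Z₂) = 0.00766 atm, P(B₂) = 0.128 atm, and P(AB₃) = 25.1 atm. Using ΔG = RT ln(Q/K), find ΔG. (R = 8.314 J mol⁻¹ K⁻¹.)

(M is a pure solid — omitted from Qp.)
Qp = P(Z₂)³·P(AB₃)·P(B₂) / P(D)³ = (0.00766)³·(25.1)·(0.128) / (0.728)³ = 3.74×10⁻⁶
ΔG = RT ln(Qp/Kp) = (8.314 J mol⁻¹ K⁻¹)(500 K) × ln(3.74×10⁻⁶/2.81×10⁻⁵)
   = (4.157 kJ/mol)(-2.017) = -8.38 kJ/mol
ΔG < 0, so the forward reaction is spontaneous (proceeds forward).

ΔG = -8.38 kJ/mol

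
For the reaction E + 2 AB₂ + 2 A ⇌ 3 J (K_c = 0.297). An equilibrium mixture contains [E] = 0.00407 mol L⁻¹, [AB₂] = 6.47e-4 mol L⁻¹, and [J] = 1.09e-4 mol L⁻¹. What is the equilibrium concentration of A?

At equilibrium, K_c = [J]³ / ([E]·[AB₂]²·[A]²) = 0.297.
(1.09e-4)³ / ((0.00407)·(6.47e-4)²·([A])²) = 0.297
[A]² = 0.00256 ⇒ [A] = 0.0506 mol L⁻¹

[A] = 0.0506 mol L⁻¹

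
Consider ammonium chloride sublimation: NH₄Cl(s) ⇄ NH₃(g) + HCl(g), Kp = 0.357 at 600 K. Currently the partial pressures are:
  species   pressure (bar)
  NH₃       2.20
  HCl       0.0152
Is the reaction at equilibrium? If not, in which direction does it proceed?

(NH₄Cl is a pure solid — omitted from Qp.)
Qp = P(NH₃)·P(HCl) = (2.20)·(0.0152) = 0.0334
Qp = 0.0334 < Kp = 0.357, so the forward reaction proceeds.

to the right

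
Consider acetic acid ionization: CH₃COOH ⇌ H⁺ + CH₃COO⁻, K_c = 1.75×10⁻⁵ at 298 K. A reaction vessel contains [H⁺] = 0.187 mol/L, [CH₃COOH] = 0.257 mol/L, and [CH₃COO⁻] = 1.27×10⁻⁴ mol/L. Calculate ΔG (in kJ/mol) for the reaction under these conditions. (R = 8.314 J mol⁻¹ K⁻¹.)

ΔG = 4.12 kJ/mol

Q_c = [H⁺]·[CH₃COO⁻] / [CH₃COOH] = (0.187)·(1.27×10⁻⁴) / (0.257) = 9.24×10⁻⁵
ΔG = RT ln(Q_c/K_c) = (8.314 J mol⁻¹ K⁻¹)(298 K) × ln(9.24×10⁻⁵/1.75×10⁻⁵)
   = (2.478 kJ/mol)(1.664) = 4.12 kJ/mol
ΔG > 0, so the forward reaction is non-spontaneous (proceeds in reverse).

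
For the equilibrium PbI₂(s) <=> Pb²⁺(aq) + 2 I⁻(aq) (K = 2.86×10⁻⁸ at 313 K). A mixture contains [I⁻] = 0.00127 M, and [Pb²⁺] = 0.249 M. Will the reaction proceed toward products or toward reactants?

(PbI₂ is a pure solid — omitted from Q.)
Q = [Pb²⁺]·[I⁻]² = (0.249)·(0.00127)² = 4.02×10⁻⁷
Q = 4.02×10⁻⁷ > K = 2.86×10⁻⁸, so the reverse reaction proceeds.

to the left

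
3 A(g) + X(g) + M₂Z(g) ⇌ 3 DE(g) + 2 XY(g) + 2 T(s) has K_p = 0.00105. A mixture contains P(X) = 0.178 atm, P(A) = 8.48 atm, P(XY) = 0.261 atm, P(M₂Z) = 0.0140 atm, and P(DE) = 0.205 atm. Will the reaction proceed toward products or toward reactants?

in the forward direction

(T is a pure solid — omitted from Q_p.)
Q_p = P(DE)³·P(XY)² / (P(A)³·P(X)·P(M₂Z)) = (0.205)³·(0.261)² / ((8.48)³·(0.178)·(0.0140)) = 3.86×10⁻⁴
Q_p = 3.86×10⁻⁴ < K_p = 0.00105, so the forward reaction proceeds.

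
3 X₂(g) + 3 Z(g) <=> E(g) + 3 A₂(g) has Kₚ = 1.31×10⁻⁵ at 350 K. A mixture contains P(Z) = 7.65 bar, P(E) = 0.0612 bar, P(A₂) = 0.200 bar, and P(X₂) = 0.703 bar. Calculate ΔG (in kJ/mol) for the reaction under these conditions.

Qₚ = P(E)·P(A₂)³ / (P(X₂)³·P(Z)³) = (0.0612)·(0.200)³ / ((0.703)³·(7.65)³) = 3.15×10⁻⁶
ΔG = RT ln(Qₚ/Kₚ) = (8.314 J mol⁻¹ K⁻¹)(350 K) × ln(3.15×10⁻⁶/1.31×10⁻⁵)
   = (2.910 kJ/mol)(-1.425) = -4.15 kJ/mol
ΔG < 0, so the forward reaction is spontaneous (proceeds forward).

ΔG = -4.15 kJ/mol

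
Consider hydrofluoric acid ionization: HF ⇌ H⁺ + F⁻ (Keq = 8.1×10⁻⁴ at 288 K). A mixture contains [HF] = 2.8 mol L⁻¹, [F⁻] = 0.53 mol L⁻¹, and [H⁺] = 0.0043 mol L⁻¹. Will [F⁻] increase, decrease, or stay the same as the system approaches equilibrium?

Q = [H⁺]·[F⁻] / [HF] = (0.0043)·(0.53) / (2.8) = 8.1×10⁻⁴
Q = 8.1×10⁻⁴ = Keq; the system is at equilibrium.

stay the same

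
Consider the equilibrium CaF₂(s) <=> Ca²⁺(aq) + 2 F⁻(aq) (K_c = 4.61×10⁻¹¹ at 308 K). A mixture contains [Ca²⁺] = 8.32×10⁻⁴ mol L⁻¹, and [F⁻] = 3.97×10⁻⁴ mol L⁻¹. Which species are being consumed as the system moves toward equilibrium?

(CaF₂ is a pure solid — omitted from Q_c.)
Q_c = [Ca²⁺]·[F⁻]² = (8.32×10⁻⁴)·(3.97×10⁻⁴)² = 1.31×10⁻¹⁰
Q_c = 1.31×10⁻¹⁰ > K_c = 4.61×10⁻¹¹: net reverse reaction.

Ca²⁺, F⁻ (products)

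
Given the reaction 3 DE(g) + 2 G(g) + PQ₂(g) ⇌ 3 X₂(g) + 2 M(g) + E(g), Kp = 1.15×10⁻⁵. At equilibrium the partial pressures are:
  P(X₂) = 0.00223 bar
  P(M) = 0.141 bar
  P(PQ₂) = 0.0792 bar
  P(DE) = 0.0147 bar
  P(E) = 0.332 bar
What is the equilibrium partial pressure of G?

At equilibrium, Kp = P(X₂)³·P(M)²·P(E) / (P(DE)³·P(G)²·P(PQ₂)) = 1.15×10⁻⁵.
(0.00223)³·(0.141)²·(0.332) / ((0.0147)³·(P(G))²·(0.0792)) = 1.15×10⁻⁵
P(G)² = 25.3 ⇒ P(G) = 5.03 bar

P(G) = 5.03 bar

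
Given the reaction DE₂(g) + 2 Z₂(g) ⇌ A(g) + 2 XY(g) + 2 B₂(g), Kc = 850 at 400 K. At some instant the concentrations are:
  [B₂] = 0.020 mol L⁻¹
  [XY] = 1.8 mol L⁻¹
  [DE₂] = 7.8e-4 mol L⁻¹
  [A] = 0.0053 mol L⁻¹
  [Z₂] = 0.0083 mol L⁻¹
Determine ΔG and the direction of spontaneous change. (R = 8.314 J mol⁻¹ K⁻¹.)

ΔG = -6.30 kJ/mol; the forward reaction is spontaneous

Qc = [A]·[XY]²·[B₂]² / ([DE₂]·[Z₂]²) = (0.0053)·(1.8)²·(0.020)² / ((7.8e-4)·(0.0083)²) = 128
ΔG = RT ln(Qc/Kc) = (8.314 J mol⁻¹ K⁻¹)(400 K) × ln(128/850)
   = (3.326 kJ/mol)(-1.893) = -6.30 kJ/mol
ΔG < 0, so the forward reaction is spontaneous (proceeds forward).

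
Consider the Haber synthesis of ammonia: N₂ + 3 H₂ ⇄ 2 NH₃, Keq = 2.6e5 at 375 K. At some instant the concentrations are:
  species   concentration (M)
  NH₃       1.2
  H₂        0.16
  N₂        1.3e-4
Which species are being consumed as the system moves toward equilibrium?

NH₃ (products)

Q = [NH₃]² / ([N₂]·[H₂]³) = (1.2)² / ((1.3e-4)·(0.16)³) = 2.7e6
Q = 2.7e6 > Keq = 2.6e5: net reverse reaction.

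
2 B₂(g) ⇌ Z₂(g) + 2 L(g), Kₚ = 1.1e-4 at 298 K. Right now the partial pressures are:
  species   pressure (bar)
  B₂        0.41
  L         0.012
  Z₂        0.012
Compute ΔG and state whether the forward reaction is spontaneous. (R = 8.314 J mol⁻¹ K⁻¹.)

Qₚ = P(Z₂)·P(L)² / P(B₂)² = (0.012)·(0.012)² / (0.41)² = 1.03e-5
ΔG = RT ln(Qₚ/Kₚ) = (8.314 J mol⁻¹ K⁻¹)(298 K) × ln(1.03e-5/1.1e-4)
   = (2.478 kJ/mol)(-2.368) = -5.87 kJ/mol
ΔG < 0, so the forward reaction is spontaneous (proceeds forward).

ΔG = -5.87 kJ/mol; the forward reaction is spontaneous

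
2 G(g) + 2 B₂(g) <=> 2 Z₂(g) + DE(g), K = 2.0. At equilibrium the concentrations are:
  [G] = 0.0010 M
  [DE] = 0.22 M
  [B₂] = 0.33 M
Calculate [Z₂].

At equilibrium, K = [Z₂]²·[DE] / ([G]²·[B₂]²) = 2.0.
([Z₂])²·(0.22) / ((0.0010)²·(0.33)²) = 2.0
[Z₂]² = 9.90e-7 ⇒ [Z₂] = 9.9e-4 M

[Z₂] = 9.9e-4 M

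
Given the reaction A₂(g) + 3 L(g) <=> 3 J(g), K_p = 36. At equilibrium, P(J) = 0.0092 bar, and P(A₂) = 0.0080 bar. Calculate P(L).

P(L) = 0.014 bar

At equilibrium, K_p = P(J)³ / (P(A₂)·P(L)³) = 36.
(0.0092)³ / ((0.0080)·(P(L))³) = 36
P(L)³ = 2.70×10⁻⁶ ⇒ P(L) = 0.014 bar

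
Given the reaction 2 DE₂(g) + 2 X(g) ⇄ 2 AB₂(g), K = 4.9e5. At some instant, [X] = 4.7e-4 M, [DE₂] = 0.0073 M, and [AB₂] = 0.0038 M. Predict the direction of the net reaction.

to the left

Q = [AB₂]² / ([DE₂]²·[X]²) = (0.0038)² / ((0.0073)²·(4.7e-4)²) = 1.2e6
Q = 1.2e6 > K = 4.9e5, so the reverse reaction proceeds.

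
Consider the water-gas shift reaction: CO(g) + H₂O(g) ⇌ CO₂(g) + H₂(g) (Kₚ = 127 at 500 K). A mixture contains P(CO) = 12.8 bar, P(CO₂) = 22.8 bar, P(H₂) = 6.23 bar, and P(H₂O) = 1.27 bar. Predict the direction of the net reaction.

Qₚ = P(CO₂)·P(H₂) / (P(CO)·P(H₂O)) = (22.8)·(6.23) / ((12.8)·(1.27)) = 8.74
Qₚ = 8.74 < Kₚ = 127, so the forward reaction proceeds.

forward (toward products)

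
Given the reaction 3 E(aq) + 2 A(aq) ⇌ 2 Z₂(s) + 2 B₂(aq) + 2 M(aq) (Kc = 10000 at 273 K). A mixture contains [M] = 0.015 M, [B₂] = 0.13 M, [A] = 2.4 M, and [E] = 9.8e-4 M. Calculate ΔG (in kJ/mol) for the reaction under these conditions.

(Z₂ is a pure solid — omitted from Qc.)
Qc = [B₂]²·[M]² / ([E]³·[A]²) = (0.13)²·(0.015)² / ((9.8e-4)³·(2.4)²) = 701
ΔG = RT ln(Qc/Kc) = (8.314 J mol⁻¹ K⁻¹)(273 K) × ln(701/10000)
   = (2.270 kJ/mol)(-2.658) = -6.03 kJ/mol
ΔG < 0, so the forward reaction is spontaneous (proceeds forward).

ΔG = -6.03 kJ/mol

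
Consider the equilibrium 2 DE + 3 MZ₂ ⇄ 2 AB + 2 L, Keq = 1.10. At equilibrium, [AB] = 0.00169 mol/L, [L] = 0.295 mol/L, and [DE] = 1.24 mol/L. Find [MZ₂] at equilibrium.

[MZ₂] = 0.00528 mol/L

At equilibrium, Keq = [AB]²·[L]² / ([DE]²·[MZ₂]³) = 1.10.
(0.00169)²·(0.295)² / ((1.24)²·([MZ₂])³) = 1.10
[MZ₂]³ = 1.47×10⁻⁷ ⇒ [MZ₂] = 0.00528 mol/L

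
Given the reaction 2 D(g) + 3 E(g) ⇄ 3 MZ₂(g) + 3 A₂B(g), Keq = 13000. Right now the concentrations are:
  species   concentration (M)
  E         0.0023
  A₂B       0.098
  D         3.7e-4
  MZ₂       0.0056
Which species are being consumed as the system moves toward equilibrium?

Q = [MZ₂]³·[A₂B]³ / ([D]²·[E]³) = (0.0056)³·(0.098)³ / ((3.7e-4)²·(0.0023)³) = 99000
Q = 99000 > Keq = 13000: net reverse reaction.

MZ₂, A₂B (products)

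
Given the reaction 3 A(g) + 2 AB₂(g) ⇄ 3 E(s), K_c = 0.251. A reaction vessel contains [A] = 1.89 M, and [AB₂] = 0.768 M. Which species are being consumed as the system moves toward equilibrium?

(E is a pure solid — omitted from Q_c.)
Q_c = 1 / ([A]³·[AB₂]²) = 1 / ((1.89)³·(0.768)²) = 0.251
Q_c = 0.251 = K_c; the system is at equilibrium.

none (at equilibrium)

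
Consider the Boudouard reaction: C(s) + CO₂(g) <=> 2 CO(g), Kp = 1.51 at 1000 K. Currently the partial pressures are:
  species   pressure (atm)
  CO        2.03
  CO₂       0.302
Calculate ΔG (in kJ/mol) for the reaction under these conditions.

(C is a pure solid — omitted from Qp.)
Qp = P(CO)² / P(CO₂) = (2.03)² / (0.302) = 13.6
ΔG = RT ln(Qp/Kp) = (8.314 J mol⁻¹ K⁻¹)(1000 K) × ln(13.6/1.51)
   = (8.314 kJ/mol)(2.198) = 18.3 kJ/mol
ΔG > 0, so the forward reaction is non-spontaneous (proceeds in reverse).

ΔG = 18.3 kJ/mol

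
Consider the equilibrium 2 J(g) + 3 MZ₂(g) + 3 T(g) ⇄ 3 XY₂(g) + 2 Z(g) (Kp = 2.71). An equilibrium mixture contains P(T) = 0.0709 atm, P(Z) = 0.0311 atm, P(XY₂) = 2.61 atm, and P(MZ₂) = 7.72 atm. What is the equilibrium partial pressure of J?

P(J) = 0.197 atm

At equilibrium, Kp = P(XY₂)³·P(Z)² / (P(J)²·P(MZ₂)³·P(T)³) = 2.71.
(2.61)³·(0.0311)² / ((P(J))²·(7.72)³·(0.0709)³) = 2.71
P(J)² = 0.0387 ⇒ P(J) = 0.197 atm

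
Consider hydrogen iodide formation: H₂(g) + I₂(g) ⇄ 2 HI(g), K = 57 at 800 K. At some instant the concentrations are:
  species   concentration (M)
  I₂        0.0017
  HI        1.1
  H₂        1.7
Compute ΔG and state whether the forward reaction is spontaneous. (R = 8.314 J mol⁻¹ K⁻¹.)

Q = [HI]² / ([H₂]·[I₂]) = (1.1)² / ((1.7)·(0.0017)) = 419
ΔG = RT ln(Q/K) = (8.314 J mol⁻¹ K⁻¹)(800 K) × ln(419/57)
   = (6.651 kJ/mol)(1.995) = 13.3 kJ/mol
ΔG > 0, so the forward reaction is non-spontaneous (proceeds in reverse).

ΔG = 13.3 kJ/mol; the forward reaction is non-spontaneous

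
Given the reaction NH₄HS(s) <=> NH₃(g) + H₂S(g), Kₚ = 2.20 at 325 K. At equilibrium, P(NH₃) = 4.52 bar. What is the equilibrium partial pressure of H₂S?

(NH₄HS is a pure solid — omitted from Kₚ.)
At equilibrium, Kₚ = P(NH₃)·P(H₂S) = 2.20.
(4.52)·(P(H₂S)) = 2.20
P(H₂S) = 0.487 bar

P(H₂S) = 0.487 bar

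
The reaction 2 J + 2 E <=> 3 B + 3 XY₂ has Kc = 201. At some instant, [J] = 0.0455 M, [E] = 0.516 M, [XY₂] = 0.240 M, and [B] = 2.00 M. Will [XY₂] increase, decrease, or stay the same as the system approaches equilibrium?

Qc = [B]³·[XY₂]³ / ([J]²·[E]²) = (2.00)³·(0.240)³ / ((0.0455)²·(0.516)²) = 201
Qc = 201 = Kc; the system is at equilibrium.

stay the same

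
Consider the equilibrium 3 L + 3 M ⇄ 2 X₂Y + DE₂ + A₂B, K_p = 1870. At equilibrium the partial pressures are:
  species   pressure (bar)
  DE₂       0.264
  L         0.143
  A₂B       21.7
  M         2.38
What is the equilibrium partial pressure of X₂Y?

P(X₂Y) = 3.59 bar

At equilibrium, K_p = P(X₂Y)²·P(DE₂)·P(A₂B) / (P(L)³·P(M)³) = 1870.
(P(X₂Y))²·(0.264)·(21.7) / ((0.143)³·(2.38)³) = 1870
P(X₂Y)² = 12.9 ⇒ P(X₂Y) = 3.59 bar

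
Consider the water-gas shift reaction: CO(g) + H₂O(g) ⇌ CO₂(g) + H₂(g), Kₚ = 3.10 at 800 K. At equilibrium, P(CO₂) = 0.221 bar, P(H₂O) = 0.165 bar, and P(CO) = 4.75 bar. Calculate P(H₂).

P(H₂) = 11.0 bar

At equilibrium, Kₚ = P(CO₂)·P(H₂) / (P(CO)·P(H₂O)) = 3.10.
(0.221)·(P(H₂)) / ((4.75)·(0.165)) = 3.10
P(H₂) = 11.0 bar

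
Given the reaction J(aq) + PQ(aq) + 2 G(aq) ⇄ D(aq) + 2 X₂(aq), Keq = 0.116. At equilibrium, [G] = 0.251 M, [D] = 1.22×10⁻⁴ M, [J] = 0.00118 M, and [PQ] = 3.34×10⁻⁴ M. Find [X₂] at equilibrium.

At equilibrium, Keq = [D]·[X₂]² / ([J]·[PQ]·[G]²) = 0.116.
(1.22×10⁻⁴)·([X₂])² / ((0.00118)·(3.34×10⁻⁴)·(0.251)²) = 0.116
[X₂]² = 2.36×10⁻⁵ ⇒ [X₂] = 0.00486 M

[X₂] = 0.00486 M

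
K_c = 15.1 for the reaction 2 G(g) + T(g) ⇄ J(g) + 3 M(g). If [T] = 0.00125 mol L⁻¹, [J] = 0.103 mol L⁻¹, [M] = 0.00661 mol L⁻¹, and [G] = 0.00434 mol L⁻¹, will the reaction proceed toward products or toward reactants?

Q_c = [J]·[M]³ / ([G]²·[T]) = (0.103)·(0.00661)³ / ((0.00434)²·(0.00125)) = 1.26
Q_c = 1.26 < K_c = 15.1, so the forward reaction proceeds.

toward products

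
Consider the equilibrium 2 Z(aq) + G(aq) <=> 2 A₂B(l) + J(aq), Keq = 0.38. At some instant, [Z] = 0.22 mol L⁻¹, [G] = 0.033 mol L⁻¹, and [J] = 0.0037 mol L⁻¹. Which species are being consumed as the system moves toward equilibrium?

(A₂B is a pure liquid — omitted from Q.)
Q = [J] / ([Z]²·[G]) = (0.0037) / ((0.22)²·(0.033)) = 2.3
Q = 2.3 > Keq = 0.38: net reverse reaction.

A₂B, J (products)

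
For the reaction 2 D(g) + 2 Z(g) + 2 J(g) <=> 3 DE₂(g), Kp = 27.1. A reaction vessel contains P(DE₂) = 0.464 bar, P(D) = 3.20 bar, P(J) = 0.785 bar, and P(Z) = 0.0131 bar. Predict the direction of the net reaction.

Qp = P(DE₂)³ / (P(D)²·P(Z)²·P(J)²) = (0.464)³ / ((3.20)²·(0.0131)²·(0.785)²) = 92.3
Qp = 92.3 > Kp = 27.1, so the reverse reaction proceeds.

in the reverse direction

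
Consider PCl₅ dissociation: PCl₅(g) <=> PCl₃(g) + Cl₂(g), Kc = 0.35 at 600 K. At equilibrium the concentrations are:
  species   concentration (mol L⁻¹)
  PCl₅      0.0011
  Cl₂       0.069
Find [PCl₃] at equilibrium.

[PCl₃] = 0.0056 mol L⁻¹

At equilibrium, Kc = [PCl₃]·[Cl₂] / [PCl₅] = 0.35.
([PCl₃])·(0.069) / (0.0011) = 0.35
[PCl₃] = 0.00558 = 0.0056 mol L⁻¹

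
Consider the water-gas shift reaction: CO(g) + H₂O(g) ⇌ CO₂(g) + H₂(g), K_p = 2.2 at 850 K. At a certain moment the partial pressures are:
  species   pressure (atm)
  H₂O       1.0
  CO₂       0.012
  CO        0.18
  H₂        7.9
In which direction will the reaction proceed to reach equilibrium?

forward (toward products)

Q_p = P(CO₂)·P(H₂) / (P(CO)·P(H₂O)) = (0.012)·(7.9) / ((0.18)·(1.0)) = 0.53
Q_p = 0.53 < K_p = 2.2, so the forward reaction proceeds.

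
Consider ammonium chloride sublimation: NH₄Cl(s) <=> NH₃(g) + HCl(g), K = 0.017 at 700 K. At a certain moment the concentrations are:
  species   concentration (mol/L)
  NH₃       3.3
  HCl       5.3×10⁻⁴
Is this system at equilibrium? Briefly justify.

(NH₄Cl is a pure solid — omitted from Q.)
Q = [NH₃]·[HCl] = (3.3)·(5.3×10⁻⁴) = 0.0017
Q = 0.0017 < K = 0.017: net forward reaction.

no; Q < K, reaction proceeds forward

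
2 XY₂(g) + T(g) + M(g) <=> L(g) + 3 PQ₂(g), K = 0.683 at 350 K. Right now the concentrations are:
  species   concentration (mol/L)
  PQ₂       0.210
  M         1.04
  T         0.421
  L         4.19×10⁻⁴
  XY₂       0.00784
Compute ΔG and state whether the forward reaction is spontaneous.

ΔG = -4.53 kJ/mol; the forward reaction is spontaneous

Q = [L]·[PQ₂]³ / ([XY₂]²·[T]·[M]) = (4.19×10⁻⁴)·(0.210)³ / ((0.00784)²·(0.421)·(1.04)) = 0.144
ΔG = RT ln(Q/K) = (8.314 J mol⁻¹ K⁻¹)(350 K) × ln(0.144/0.683)
   = (2.910 kJ/mol)(-1.557) = -4.53 kJ/mol
ΔG < 0, so the forward reaction is spontaneous (proceeds forward).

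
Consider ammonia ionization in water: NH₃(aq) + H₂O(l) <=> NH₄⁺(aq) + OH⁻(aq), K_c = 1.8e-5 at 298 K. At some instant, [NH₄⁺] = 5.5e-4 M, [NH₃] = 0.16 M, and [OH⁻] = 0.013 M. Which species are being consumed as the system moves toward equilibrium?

(H₂O is a pure liquid — omitted from Q_c.)
Q_c = [NH₄⁺]·[OH⁻] / [NH₃] = (5.5e-4)·(0.013) / (0.16) = 4.5e-5
Q_c = 4.5e-5 > K_c = 1.8e-5: net reverse reaction.

NH₄⁺, OH⁻ (products)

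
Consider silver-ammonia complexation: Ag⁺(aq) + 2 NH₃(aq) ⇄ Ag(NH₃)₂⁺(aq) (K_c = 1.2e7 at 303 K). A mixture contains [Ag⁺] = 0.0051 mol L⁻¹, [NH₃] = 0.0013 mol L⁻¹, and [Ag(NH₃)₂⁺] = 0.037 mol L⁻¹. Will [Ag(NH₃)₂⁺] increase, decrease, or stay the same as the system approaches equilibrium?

increase

Q_c = [Ag(NH₃)₂⁺] / ([Ag⁺]·[NH₃]²) = (0.037) / ((0.0051)·(0.0013)²) = 4.3e6
Q_c = 4.3e6 < K_c = 1.2e7: net forward reaction.
Ag(NH₃)₂⁺ is a product, so it increases.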